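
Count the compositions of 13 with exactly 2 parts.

By stars and bars with positive parts, the count is C(12,1) = 12.

12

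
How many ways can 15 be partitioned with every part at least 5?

The partitions of 15 that satisfy the conditions:
15
10, 5
9, 6
8, 7
5, 5, 5

5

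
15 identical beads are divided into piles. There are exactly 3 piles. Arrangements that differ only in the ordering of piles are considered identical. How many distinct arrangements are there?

Listing the qualifying partitions of 15:
1+1+13
1+2+12
1+3+11
2+2+11
1+4+10
2+3+10
1+5+9
2+4+9
3+3+9
1+6+8
2+5+8
3+4+8
1+7+7
2+6+7
3+5+7
4+4+7
3+6+6
4+5+6
5+5+5

19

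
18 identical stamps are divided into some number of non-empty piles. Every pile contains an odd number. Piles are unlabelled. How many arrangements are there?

There are too many to list fully; the first 12 (by largest part) are:
1+17
3+15
1+1+1+15
5+13
1+1+3+13
1+1+1+1+1+13
7+11
1+1+5+11
1+3+3+11
1+1+1+1+3+11
1+1+1+1+1+1+1+11
9+9
…and 34 more, for 46 total.

46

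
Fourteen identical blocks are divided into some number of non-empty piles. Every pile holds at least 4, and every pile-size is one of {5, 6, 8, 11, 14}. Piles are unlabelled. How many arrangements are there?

They are:
14
6 + 8

2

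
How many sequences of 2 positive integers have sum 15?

Place 1 bars in the 14 internal gaps of a row of 15 dots: C(14,1) = 14.

14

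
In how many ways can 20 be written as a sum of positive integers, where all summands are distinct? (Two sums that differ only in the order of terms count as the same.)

64

There are too many to list fully; the first 12 (by largest part) are:
20
1 + 19
2 + 18
3 + 17
1 + 2 + 17
4 + 16
1 + 3 + 16
5 + 15
1 + 4 + 15
2 + 3 + 15
6 + 14
1 + 5 + 14
…and 52 more, for 64 total.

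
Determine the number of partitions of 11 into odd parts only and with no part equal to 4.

Enumerating:
11
9+1+1
7+3+1
7+1+1+1+1
5+5+1
5+3+3
5+3+1+1+1
5+1+1+1+1+1+1
3+3+3+1+1
3+3+1+1+1+1+1
3+1+1+1+1+1+1+1+1
1+1+1+1+1+1+1+1+1+1+1
That's 12 in total.

12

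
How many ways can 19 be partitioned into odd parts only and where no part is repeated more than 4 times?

There are too many to list fully; the first 12 (by largest part) are:
19
17,1,1
15,3,1
15,1,1,1,1
13,5,1
13,3,3
13,3,1,1,1
11,7,1
11,5,3
11,5,1,1,1
11,3,3,1,1
9,9,1
…and 18 more, for 30 total.

30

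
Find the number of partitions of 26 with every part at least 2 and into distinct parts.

89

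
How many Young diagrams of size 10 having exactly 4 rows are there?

The partitions of 10 that satisfy the conditions:
7+1+1+1
6+2+1+1
5+3+1+1
5+2+2+1
4+4+1+1
4+3+2+1
4+2+2+2
3+3+3+1
3+3+2+2

9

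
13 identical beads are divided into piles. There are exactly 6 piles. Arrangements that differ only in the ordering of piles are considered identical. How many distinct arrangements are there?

Listing the qualifying partitions of 13:
8 + 1 + 1 + 1 + 1 + 1
7 + 2 + 1 + 1 + 1 + 1
6 + 3 + 1 + 1 + 1 + 1
6 + 2 + 2 + 1 + 1 + 1
5 + 4 + 1 + 1 + 1 + 1
5 + 3 + 2 + 1 + 1 + 1
5 + 2 + 2 + 2 + 1 + 1
4 + 4 + 2 + 1 + 1 + 1
4 + 3 + 3 + 1 + 1 + 1
4 + 3 + 2 + 2 + 1 + 1
4 + 2 + 2 + 2 + 2 + 1
3 + 3 + 3 + 2 + 1 + 1
3 + 3 + 2 + 2 + 2 + 1
3 + 2 + 2 + 2 + 2 + 2
That's 14 in total.

14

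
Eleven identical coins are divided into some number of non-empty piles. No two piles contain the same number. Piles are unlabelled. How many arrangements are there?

12

They are:
11
1+10
2+9
3+8
1+2+8
4+7
1+3+7
5+6
1+4+6
2+3+6
2+4+5
1+2+3+5
Counting gives 12.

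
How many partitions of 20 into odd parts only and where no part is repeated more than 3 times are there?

27

A partial list (first 12 by largest part):
19, 1
17, 3
17, 1, 1, 1
15, 5
15, 3, 1, 1
13, 7
13, 5, 1, 1
13, 3, 3, 1
11, 9
11, 7, 1, 1
11, 5, 3, 1
11, 3, 3, 3
…and 15 more, for 27 total.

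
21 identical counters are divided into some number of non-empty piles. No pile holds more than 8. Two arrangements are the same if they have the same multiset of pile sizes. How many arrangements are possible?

525

Enumerating by decreasing first part gives 525 partitions in all.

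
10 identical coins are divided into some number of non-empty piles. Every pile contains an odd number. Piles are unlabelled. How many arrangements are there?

Listing the qualifying partitions of 10:
1+9
3+7
1+1+1+7
5+5
1+1+3+5
1+1+1+1+1+5
1+3+3+3
1+1+1+1+3+3
1+1+1+1+1+1+1+3
1+1+1+1+1+1+1+1+1+1
That's 10 in total.

10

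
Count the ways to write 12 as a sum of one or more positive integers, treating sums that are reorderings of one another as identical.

Counting exhaustively, 77 partitions satisfy the conditions.

77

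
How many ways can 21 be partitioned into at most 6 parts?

331

Direct enumeration gives 331 partitions.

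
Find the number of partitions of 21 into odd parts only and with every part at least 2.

12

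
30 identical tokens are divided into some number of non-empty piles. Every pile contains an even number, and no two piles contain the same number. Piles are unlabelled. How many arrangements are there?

27

There are too many to list fully; the first 12 (by largest part) are:
30
2,28
4,26
6,24
2,4,24
8,22
2,6,22
10,20
2,8,20
4,6,20
12,18
2,10,18
…and 15 more, for 27 total.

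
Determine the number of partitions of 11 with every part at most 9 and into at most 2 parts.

4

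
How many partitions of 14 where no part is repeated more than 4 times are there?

There are 100 such partitions.

100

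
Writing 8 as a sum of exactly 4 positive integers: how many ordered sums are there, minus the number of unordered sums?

Ordered (compositions into 4 parts): C(7,3) = 35.
Unordered (partitions into 4 parts): 5.
Difference: 35 − 5 = 30.

30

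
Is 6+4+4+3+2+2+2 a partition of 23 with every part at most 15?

The parts sum to 23, and the condition 'no summand exceeds 15' holds.

Yes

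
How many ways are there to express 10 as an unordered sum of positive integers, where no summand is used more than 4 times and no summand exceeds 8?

There are too many to list fully; the first 12 (by largest part) are:
8,2
8,1,1
7,3
7,2,1
7,1,1,1
6,4
6,3,1
6,2,2
6,2,1,1
6,1,1,1,1
5,5
5,4,1
…and 20 more, for 32 total.

32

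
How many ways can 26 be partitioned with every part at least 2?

478

A full systematic count gives 478.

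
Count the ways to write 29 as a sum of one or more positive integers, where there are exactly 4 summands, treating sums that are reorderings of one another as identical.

185

Enumerating by decreasing first part gives 185 partitions in all.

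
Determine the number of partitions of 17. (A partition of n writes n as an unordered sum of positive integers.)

297

A full systematic count gives 297.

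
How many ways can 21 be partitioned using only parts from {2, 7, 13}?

3

Enumerating:
13+2+2+2+2
7+7+7
7+2+2+2+2+2+2+2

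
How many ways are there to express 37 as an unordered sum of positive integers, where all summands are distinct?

760

A full systematic count gives 760.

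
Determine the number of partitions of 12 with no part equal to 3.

47

There are too many to list fully; the first 12 (by largest part) are:
12
11, 1
10, 2
10, 1, 1
9, 2, 1
9, 1, 1, 1
8, 4
8, 2, 2
8, 2, 1, 1
8, 1, 1, 1, 1
7, 5
7, 4, 1
…and 35 more, for 47 total.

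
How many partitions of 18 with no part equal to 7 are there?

329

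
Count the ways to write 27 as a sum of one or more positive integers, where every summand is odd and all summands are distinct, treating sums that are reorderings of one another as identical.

The partitions of 27 that satisfy the conditions:
27
1+3+23
1+5+21
1+7+19
3+5+19
1+9+17
3+7+17
1+11+15
3+9+15
5+7+15
3+11+13
5+9+13
7+9+11
1+3+5+7+11

14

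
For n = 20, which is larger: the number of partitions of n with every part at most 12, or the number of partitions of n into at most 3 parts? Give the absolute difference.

Partitions of 20 with every part at most 12: 582.
Partitions of 20 into at most 3 parts: 44.
|582 − 44| = 538.

538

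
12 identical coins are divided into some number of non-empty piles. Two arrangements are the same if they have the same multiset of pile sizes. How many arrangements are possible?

A full systematic count gives 77.

77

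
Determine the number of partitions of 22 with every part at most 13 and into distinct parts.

A partial list (first 12 by largest part):
9,13
1,8,13
2,7,13
3,6,13
1,2,6,13
4,5,13
1,3,5,13
2,3,4,13
10,12
1,9,12
2,8,12
3,7,12
…and 52 more, for 64 total.

64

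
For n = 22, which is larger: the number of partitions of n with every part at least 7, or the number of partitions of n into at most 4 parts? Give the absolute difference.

129

Partitions of 22 with every part at least 7: 7.
Partitions of 22 into at most 4 parts: 136.
|7 − 136| = 129.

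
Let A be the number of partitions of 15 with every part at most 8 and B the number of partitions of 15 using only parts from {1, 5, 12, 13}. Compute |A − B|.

Partitions of 15 with every part at most 8: 146.
Partitions of 15 using only parts from {1, 5, 12, 13}: 6.
|146 − 6| = 140.

140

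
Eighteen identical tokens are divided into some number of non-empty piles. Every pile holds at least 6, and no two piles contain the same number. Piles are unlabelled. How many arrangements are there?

They are:
18
6, 12
7, 11
8, 10
That's 4 in total.

4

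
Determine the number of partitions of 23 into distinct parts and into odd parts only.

Enumerating:
23
1 + 3 + 19
1 + 5 + 17
1 + 7 + 15
3 + 5 + 15
1 + 9 + 13
3 + 7 + 13
3 + 9 + 11
5 + 7 + 11
Counting gives 9.

9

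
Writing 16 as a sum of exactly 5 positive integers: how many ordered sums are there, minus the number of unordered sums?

Compositions: C(15,4) = 1365.
Unordered (partitions into 5 parts): 37.
Difference: 1365 − 37 = 1328.

1328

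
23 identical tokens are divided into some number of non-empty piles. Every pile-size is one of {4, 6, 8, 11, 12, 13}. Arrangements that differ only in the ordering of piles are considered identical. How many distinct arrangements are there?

They are:
13, 6, 4
12, 11
11, 8, 4
11, 6, 6
11, 4, 4, 4

5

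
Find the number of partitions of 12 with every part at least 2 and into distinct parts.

8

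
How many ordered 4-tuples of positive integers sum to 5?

4

Place 3 bars in the 4 internal gaps of a row of 5 dots: C(4,3) = 4.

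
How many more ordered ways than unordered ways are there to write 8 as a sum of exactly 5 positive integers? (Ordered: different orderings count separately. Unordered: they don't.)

32

Ordered (compositions into 5 parts): C(7,4) = 35.
Unordered (partitions into 5 parts): 3.
Difference: 35 − 3 = 32.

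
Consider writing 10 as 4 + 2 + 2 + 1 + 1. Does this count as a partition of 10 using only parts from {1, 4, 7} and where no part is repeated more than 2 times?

The parts sum to 10, and the condition 'each summand belongs to {1, 4, 7}' is violated.

No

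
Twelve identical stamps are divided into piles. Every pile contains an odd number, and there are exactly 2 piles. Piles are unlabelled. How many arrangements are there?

3

The partitions of 12 that satisfy the conditions:
11+1
9+3
7+5
That's 3 in total.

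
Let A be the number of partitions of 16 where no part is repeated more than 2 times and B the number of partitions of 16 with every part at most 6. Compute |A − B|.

Partitions of 16 where no part is repeated more than 2 times: 89.
Partitions of 16 with every part at most 6: 136.
|89 − 136| = 47.

47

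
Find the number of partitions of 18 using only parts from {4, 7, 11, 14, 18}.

Listing the qualifying partitions of 18:
18
14, 4
11, 7
7, 7, 4
That's 4 in total.

4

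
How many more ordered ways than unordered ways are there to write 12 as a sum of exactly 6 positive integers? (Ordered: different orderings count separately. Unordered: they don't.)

451

Ordered (compositions into 6 parts): C(11,5) = 462.
Partitions of 12 into exactly 6 parts: 11.
Difference: 462 − 11 = 451.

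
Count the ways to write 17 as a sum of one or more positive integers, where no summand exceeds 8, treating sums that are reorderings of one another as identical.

230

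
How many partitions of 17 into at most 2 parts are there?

9

Enumerating:
17
1,16
2,15
3,14
4,13
5,12
6,11
7,10
8,9
That's 9 in total.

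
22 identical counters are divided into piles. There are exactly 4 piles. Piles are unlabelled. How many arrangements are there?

84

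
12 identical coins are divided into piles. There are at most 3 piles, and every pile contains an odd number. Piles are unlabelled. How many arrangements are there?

3

The partitions of 12 that satisfy the conditions:
11, 1
9, 3
7, 5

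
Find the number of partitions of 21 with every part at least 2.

Enumerating by decreasing first part gives 165 partitions in all.

165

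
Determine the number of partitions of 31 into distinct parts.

Counting exhaustively, 340 partitions satisfy the conditions.

340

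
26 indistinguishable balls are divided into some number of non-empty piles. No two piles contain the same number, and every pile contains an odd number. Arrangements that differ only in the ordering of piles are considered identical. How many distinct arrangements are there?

They are:
25, 1
23, 3
21, 5
19, 7
17, 9
17, 5, 3, 1
15, 11
15, 7, 3, 1
13, 9, 3, 1
13, 7, 5, 1
11, 9, 5, 1
11, 7, 5, 3
That's 12 in total.

12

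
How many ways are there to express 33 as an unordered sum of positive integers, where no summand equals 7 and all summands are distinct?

325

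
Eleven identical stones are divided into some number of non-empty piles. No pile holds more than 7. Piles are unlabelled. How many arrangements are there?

A partial list (first 12 by largest part):
7+4
7+3+1
7+2+2
7+2+1+1
7+1+1+1+1
6+5
6+4+1
6+3+2
6+3+1+1
6+2+2+1
6+2+1+1+1
6+1+1+1+1+1
…and 37 more, for 49 total.

49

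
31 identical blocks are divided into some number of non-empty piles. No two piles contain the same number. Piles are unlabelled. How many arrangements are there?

340

Enumerating by decreasing first part gives 340 partitions in all.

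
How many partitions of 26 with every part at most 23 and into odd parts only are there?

164

Counting exhaustively, 164 partitions satisfy the conditions.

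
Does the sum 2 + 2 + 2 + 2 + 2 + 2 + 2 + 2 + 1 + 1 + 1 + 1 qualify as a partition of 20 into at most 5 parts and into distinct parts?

No

The parts sum to 20, and the condition 'there are at most 5 summands' is violated.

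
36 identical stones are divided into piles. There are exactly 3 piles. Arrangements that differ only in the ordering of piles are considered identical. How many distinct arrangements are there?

Enumerating by decreasing first part gives 108 partitions in all.

108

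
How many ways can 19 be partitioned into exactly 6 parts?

Direct enumeration gives 71 partitions.

71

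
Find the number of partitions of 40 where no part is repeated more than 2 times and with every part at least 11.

They are:
40
29 + 11
28 + 12
27 + 13
26 + 14
25 + 15
24 + 16
23 + 17
22 + 18
21 + 19
20 + 20
18 + 11 + 11
17 + 12 + 11
16 + 13 + 11
16 + 12 + 12
15 + 14 + 11
15 + 13 + 12
14 + 14 + 12
14 + 13 + 13
Counting gives 19.

19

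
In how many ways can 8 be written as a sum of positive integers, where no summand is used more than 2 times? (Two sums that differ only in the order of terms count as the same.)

Listing the qualifying partitions of 8:
8
7 + 1
6 + 2
6 + 1 + 1
5 + 3
5 + 2 + 1
4 + 4
4 + 3 + 1
4 + 2 + 2
4 + 2 + 1 + 1
3 + 3 + 2
3 + 3 + 1 + 1
3 + 2 + 2 + 1
That's 13 in total.

13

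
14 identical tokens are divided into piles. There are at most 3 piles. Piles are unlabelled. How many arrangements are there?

24

Listing the qualifying partitions of 14:
14
13,1
12,2
12,1,1
11,3
11,2,1
10,4
10,3,1
10,2,2
9,5
9,4,1
9,3,2
8,6
8,5,1
8,4,2
8,3,3
7,7
7,6,1
7,5,2
7,4,3
6,6,2
6,5,3
6,4,4
5,5,4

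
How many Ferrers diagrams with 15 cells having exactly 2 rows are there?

7

Enumerating:
14,1
13,2
12,3
11,4
10,5
9,6
8,7
That's 7 in total.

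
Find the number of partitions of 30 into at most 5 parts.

Counting exhaustively, 674 partitions satisfy the conditions.

674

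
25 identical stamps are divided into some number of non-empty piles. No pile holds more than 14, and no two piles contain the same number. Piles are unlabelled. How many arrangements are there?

There are 99 such partitions.

99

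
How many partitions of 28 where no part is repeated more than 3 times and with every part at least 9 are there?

8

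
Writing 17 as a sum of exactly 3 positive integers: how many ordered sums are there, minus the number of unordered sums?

96

Ordered (compositions into 3 parts): C(16,2) = 120.
Partitions of 17 into exactly 3 parts: 24.
Difference: 120 − 24 = 96.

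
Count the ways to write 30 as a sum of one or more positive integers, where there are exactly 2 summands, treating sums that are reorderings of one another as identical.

15

Listing the qualifying partitions of 30:
29 + 1
28 + 2
27 + 3
26 + 4
25 + 5
24 + 6
23 + 7
22 + 8
21 + 9
20 + 10
19 + 11
18 + 12
17 + 13
16 + 14
15 + 15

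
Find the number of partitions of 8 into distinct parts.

6

The partitions of 8 that satisfy the conditions:
8
7,1
6,2
5,3
5,2,1
4,3,1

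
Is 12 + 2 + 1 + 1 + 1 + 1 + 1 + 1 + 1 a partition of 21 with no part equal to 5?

The parts sum to 21, and the condition 'no summand equals 5' holds.

Yes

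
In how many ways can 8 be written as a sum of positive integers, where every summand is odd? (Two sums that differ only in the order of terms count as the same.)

They are:
1, 7
3, 5
1, 1, 1, 5
1, 1, 3, 3
1, 1, 1, 1, 1, 3
1, 1, 1, 1, 1, 1, 1, 1

6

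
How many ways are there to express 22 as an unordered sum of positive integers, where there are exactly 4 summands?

84

Direct enumeration gives 84 partitions.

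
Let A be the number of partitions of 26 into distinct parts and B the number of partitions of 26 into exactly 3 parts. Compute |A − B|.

109

Partitions of 26 into distinct parts: 165.
Partitions of 26 into exactly 3 parts: 56.
|165 − 56| = 109.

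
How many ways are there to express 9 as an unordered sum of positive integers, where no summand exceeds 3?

12

Enumerating:
3, 3, 3
3, 3, 2, 1
3, 3, 1, 1, 1
3, 2, 2, 2
3, 2, 2, 1, 1
3, 2, 1, 1, 1, 1
3, 1, 1, 1, 1, 1, 1
2, 2, 2, 2, 1
2, 2, 2, 1, 1, 1
2, 2, 1, 1, 1, 1, 1
2, 1, 1, 1, 1, 1, 1, 1
1, 1, 1, 1, 1, 1, 1, 1, 1
Counting gives 12.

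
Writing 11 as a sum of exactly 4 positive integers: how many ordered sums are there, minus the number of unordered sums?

109

Compositions: C(10,3) = 120.
Unordered (partitions into 4 parts): 11.
Difference: 120 − 11 = 109.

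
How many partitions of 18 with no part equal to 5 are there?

284

Enumerating by decreasing first part gives 284 partitions in all.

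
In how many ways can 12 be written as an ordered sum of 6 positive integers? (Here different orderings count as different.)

By stars and bars with positive parts, the count is C(11,5) = 462.

462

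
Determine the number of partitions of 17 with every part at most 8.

230

Enumerating by decreasing first part gives 230 partitions in all.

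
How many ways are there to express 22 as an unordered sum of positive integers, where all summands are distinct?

89

Systematic enumeration (by largest part, then next-largest, …) yields 89.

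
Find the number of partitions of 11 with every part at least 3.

6

Listing the qualifying partitions of 11:
11
8 + 3
7 + 4
6 + 5
5 + 3 + 3
4 + 4 + 3
That's 6 in total.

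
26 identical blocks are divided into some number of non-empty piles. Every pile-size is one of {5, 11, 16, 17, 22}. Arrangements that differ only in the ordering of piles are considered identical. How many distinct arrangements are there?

Enumerating:
16,5,5
11,5,5,5
That's 2 in total.

2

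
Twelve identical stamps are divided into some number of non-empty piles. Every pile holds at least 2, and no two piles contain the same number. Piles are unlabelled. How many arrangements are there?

8

Listing the qualifying partitions of 12:
12
10+2
9+3
8+4
7+5
7+3+2
6+4+2
5+4+3
Counting gives 8.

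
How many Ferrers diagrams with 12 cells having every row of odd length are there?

They are:
11, 1
9, 3
9, 1, 1, 1
7, 5
7, 3, 1, 1
7, 1, 1, 1, 1, 1
5, 5, 1, 1
5, 3, 3, 1
5, 3, 1, 1, 1, 1
5, 1, 1, 1, 1, 1, 1, 1
3, 3, 3, 3
3, 3, 3, 1, 1, 1
3, 3, 1, 1, 1, 1, 1, 1
3, 1, 1, 1, 1, 1, 1, 1, 1, 1
1, 1, 1, 1, 1, 1, 1, 1, 1, 1, 1, 1
That's 15 in total.

15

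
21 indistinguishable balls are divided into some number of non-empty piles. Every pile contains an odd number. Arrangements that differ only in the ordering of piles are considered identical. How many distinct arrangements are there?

76

There are 76 such partitions.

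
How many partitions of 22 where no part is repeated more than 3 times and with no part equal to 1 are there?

160

Enumerating by decreasing first part gives 160 partitions in all.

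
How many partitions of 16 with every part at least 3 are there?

21

Listing the qualifying partitions of 16:
16
13,3
12,4
11,5
10,6
10,3,3
9,7
9,4,3
8,8
8,5,3
8,4,4
7,6,3
7,5,4
7,3,3,3
6,6,4
6,5,5
6,4,3,3
5,5,3,3
5,4,4,3
4,4,4,4
4,3,3,3,3
Counting gives 21.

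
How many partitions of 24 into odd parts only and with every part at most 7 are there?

51

A partial list (first 12 by largest part):
7, 7, 7, 3
7, 7, 7, 1, 1, 1
7, 7, 5, 5
7, 7, 5, 3, 1, 1
7, 7, 5, 1, 1, 1, 1, 1
7, 7, 3, 3, 3, 1
7, 7, 3, 3, 1, 1, 1, 1
7, 7, 3, 1, 1, 1, 1, 1, 1, 1
7, 7, 1, 1, 1, 1, 1, 1, 1, 1, 1, 1
7, 5, 5, 5, 1, 1
7, 5, 5, 3, 3, 1
7, 5, 5, 3, 1, 1, 1, 1
…and 39 more, for 51 total.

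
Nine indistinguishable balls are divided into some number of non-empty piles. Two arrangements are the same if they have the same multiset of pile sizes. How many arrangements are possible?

30

A partial list (first 12 by largest part):
9
8+1
7+2
7+1+1
6+3
6+2+1
6+1+1+1
5+4
5+3+1
5+2+2
5+2+1+1
5+1+1+1+1
…and 18 more, for 30 total.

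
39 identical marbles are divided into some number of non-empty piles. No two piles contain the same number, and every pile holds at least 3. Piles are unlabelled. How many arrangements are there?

Systematic enumeration (by largest part, then next-largest, …) yields 294.

294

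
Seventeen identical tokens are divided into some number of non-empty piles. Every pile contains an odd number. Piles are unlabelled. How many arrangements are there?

There are too many to list fully; the first 12 (by largest part) are:
17
15, 1, 1
13, 3, 1
13, 1, 1, 1, 1
11, 5, 1
11, 3, 3
11, 3, 1, 1, 1
11, 1, 1, 1, 1, 1, 1
9, 7, 1
9, 5, 3
9, 5, 1, 1, 1
9, 3, 3, 1, 1
…and 26 more, for 38 total.

38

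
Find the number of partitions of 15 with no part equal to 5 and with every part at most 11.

Direct enumeration gives 127 partitions.

127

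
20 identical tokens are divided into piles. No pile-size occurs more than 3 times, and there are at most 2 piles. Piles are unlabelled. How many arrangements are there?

The partitions of 20 that satisfy the conditions:
20
1,19
2,18
3,17
4,16
5,15
6,14
7,13
8,12
9,11
10,10
Counting gives 11.

11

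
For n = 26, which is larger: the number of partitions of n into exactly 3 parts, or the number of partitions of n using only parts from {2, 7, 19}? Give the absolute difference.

Partitions of 26 into exactly 3 parts: 56.
Partitions of 26 using only parts from {2, 7, 19}: 3.
|56 − 3| = 53.

53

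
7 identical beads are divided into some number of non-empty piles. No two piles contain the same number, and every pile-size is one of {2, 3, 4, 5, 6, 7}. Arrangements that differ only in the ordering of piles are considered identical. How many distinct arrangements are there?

Enumerating:
7
5,2
4,3

3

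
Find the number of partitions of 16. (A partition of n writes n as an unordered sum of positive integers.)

231

Direct enumeration gives 231 partitions.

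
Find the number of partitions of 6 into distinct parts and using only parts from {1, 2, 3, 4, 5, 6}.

4

Enumerating:
6
5 + 1
4 + 2
3 + 2 + 1
Counting gives 4.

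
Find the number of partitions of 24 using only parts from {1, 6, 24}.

6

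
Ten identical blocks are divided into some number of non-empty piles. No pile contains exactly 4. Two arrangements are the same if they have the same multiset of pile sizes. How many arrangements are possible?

31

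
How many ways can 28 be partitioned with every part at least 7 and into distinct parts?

12

Listing the qualifying partitions of 28:
28
21+7
20+8
19+9
18+10
17+11
16+12
15+13
13+8+7
12+9+7
11+10+7
11+9+8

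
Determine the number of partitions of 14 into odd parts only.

22

Enumerating:
13, 1
11, 3
11, 1, 1, 1
9, 5
9, 3, 1, 1
9, 1, 1, 1, 1, 1
7, 7
7, 5, 1, 1
7, 3, 3, 1
7, 3, 1, 1, 1, 1
7, 1, 1, 1, 1, 1, 1, 1
5, 5, 3, 1
5, 5, 1, 1, 1, 1
5, 3, 3, 3
5, 3, 3, 1, 1, 1
5, 3, 1, 1, 1, 1, 1, 1
5, 1, 1, 1, 1, 1, 1, 1, 1, 1
3, 3, 3, 3, 1, 1
3, 3, 3, 1, 1, 1, 1, 1
3, 3, 1, 1, 1, 1, 1, 1, 1, 1
3, 1, 1, 1, 1, 1, 1, 1, 1, 1, 1, 1
1, 1, 1, 1, 1, 1, 1, 1, 1, 1, 1, 1, 1, 1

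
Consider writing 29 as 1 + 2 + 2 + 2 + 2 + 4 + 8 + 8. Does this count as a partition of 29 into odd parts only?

The parts sum to 29, and the condition 'every summand is odd' is violated.

No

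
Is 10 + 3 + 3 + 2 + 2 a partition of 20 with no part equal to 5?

Yes

The parts sum to 20, and the condition 'no summand equals 5' holds.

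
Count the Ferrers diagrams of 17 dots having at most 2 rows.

9

Enumerating:
17
16, 1
15, 2
14, 3
13, 4
12, 5
11, 6
10, 7
9, 8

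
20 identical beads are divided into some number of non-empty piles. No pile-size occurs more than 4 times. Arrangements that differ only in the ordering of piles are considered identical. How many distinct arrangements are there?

409

Enumerating by decreasing first part gives 409 partitions in all.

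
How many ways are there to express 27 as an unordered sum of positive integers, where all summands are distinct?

192

Counting exhaustively, 192 partitions satisfy the conditions.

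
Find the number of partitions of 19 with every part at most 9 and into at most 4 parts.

41

A partial list (first 12 by largest part):
1,9,9
2,8,9
1,1,8,9
3,7,9
1,2,7,9
4,6,9
1,3,6,9
2,2,6,9
5,5,9
1,4,5,9
2,3,5,9
2,4,4,9
…and 29 more, for 41 total.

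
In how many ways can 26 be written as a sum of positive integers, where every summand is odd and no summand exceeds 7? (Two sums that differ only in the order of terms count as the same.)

61

A partial list (first 12 by largest part):
5, 7, 7, 7
1, 1, 3, 7, 7, 7
1, 1, 1, 1, 1, 7, 7, 7
1, 1, 5, 5, 7, 7
1, 3, 3, 5, 7, 7
1, 1, 1, 1, 3, 5, 7, 7
1, 1, 1, 1, 1, 1, 1, 5, 7, 7
3, 3, 3, 3, 7, 7
1, 1, 1, 3, 3, 3, 7, 7
1, 1, 1, 1, 1, 1, 3, 3, 7, 7
1, 1, 1, 1, 1, 1, 1, 1, 1, 3, 7, 7
1, 1, 1, 1, 1, 1, 1, 1, 1, 1, 1, 1, 7, 7
…and 49 more, for 61 total.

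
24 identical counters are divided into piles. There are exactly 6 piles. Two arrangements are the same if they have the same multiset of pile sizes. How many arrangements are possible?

Counting exhaustively, 199 partitions satisfy the conditions.

199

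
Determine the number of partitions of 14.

135

Systematic enumeration (by largest part, then next-largest, …) yields 135.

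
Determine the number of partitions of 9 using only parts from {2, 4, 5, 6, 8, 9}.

Enumerating:
9
4+5
2+2+5

3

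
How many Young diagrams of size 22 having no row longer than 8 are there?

Enumerating by decreasing first part gives 638 partitions in all.

638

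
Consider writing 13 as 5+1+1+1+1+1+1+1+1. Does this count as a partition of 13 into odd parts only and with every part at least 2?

No

The parts sum to 13, and the condition 'every summand is at least 2' is violated.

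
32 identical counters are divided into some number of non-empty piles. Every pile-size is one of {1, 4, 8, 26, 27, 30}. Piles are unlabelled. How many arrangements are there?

30

A partial list (first 12 by largest part):
30,1,1
27,4,1
27,1,1,1,1,1
26,4,1,1
26,1,1,1,1,1,1
8,8,8,8
8,8,8,4,4
8,8,8,4,1,1,1,1
8,8,8,1,1,1,1,1,1,1,1
8,8,4,4,4,4
8,8,4,4,4,1,1,1,1
8,8,4,4,1,1,1,1,1,1,1,1
…and 18 more, for 30 total.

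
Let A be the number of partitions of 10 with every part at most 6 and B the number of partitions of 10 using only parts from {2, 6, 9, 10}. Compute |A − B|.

32

Partitions of 10 with every part at most 6: 35.
Partitions of 10 using only parts from {2, 6, 9, 10}: 3.
|35 − 3| = 32.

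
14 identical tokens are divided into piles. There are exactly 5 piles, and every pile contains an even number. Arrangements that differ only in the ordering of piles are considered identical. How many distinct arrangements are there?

2

The partitions of 14 that satisfy the conditions:
6,2,2,2,2
4,4,2,2,2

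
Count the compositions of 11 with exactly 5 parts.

A composition of 11 into 5 positive parts is chosen by placing 4 dividers among the 10 gaps between 11 units: C(10,4) = 210.

210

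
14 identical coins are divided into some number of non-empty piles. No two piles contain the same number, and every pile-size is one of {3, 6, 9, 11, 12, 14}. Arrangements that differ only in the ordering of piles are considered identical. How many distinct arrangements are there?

Listing the qualifying partitions of 14:
14
11+3
That's 2 in total.

2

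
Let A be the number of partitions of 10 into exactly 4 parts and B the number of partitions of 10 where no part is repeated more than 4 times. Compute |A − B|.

25

Partitions of 10 into exactly 4 parts: 9.
Partitions of 10 where no part is repeated more than 4 times: 34.
|9 − 34| = 25.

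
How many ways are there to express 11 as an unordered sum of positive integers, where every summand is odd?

12

The partitions of 11 that satisfy the conditions:
11
9+1+1
7+3+1
7+1+1+1+1
5+5+1
5+3+3
5+3+1+1+1
5+1+1+1+1+1+1
3+3+3+1+1
3+3+1+1+1+1+1
3+1+1+1+1+1+1+1+1
1+1+1+1+1+1+1+1+1+1+1
That's 12 in total.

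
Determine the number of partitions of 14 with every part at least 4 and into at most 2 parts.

The partitions of 14 that satisfy the conditions:
14
10, 4
9, 5
8, 6
7, 7
That's 5 in total.

5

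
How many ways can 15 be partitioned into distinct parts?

27

There are too many to list fully; the first 12 (by largest part) are:
15
14+1
13+2
12+3
12+2+1
11+4
11+3+1
10+5
10+4+1
10+3+2
9+6
9+5+1
…and 15 more, for 27 total.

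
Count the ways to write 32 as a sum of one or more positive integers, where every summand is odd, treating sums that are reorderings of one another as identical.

390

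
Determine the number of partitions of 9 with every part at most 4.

Listing the qualifying partitions of 9:
4+4+1
4+3+2
4+3+1+1
4+2+2+1
4+2+1+1+1
4+1+1+1+1+1
3+3+3
3+3+2+1
3+3+1+1+1
3+2+2+2
3+2+2+1+1
3+2+1+1+1+1
3+1+1+1+1+1+1
2+2+2+2+1
2+2+2+1+1+1
2+2+1+1+1+1+1
2+1+1+1+1+1+1+1
1+1+1+1+1+1+1+1+1
Counting gives 18.

18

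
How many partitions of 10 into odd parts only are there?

10

Listing the qualifying partitions of 10:
9+1
7+3
7+1+1+1
5+5
5+3+1+1
5+1+1+1+1+1
3+3+3+1
3+3+1+1+1+1
3+1+1+1+1+1+1+1
1+1+1+1+1+1+1+1+1+1
That's 10 in total.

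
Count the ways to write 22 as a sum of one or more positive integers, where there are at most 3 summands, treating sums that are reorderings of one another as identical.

A partial list (first 12 by largest part):
22
1 + 21
2 + 20
1 + 1 + 20
3 + 19
1 + 2 + 19
4 + 18
1 + 3 + 18
2 + 2 + 18
5 + 17
1 + 4 + 17
2 + 3 + 17
…and 40 more, for 52 total.

52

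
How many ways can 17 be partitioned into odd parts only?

38

A partial list (first 12 by largest part):
17
15, 1, 1
13, 3, 1
13, 1, 1, 1, 1
11, 5, 1
11, 3, 3
11, 3, 1, 1, 1
11, 1, 1, 1, 1, 1, 1
9, 7, 1
9, 5, 3
9, 5, 1, 1, 1
9, 3, 3, 1, 1
…and 26 more, for 38 total.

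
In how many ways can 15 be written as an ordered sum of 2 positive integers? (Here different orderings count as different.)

Equivalently, choose which 1 of the 14 gaps become plus signs: C(14,1) = 14.

14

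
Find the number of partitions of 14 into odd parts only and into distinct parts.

Listing the qualifying partitions of 14:
13, 1
11, 3
9, 5
That's 3 in total.

3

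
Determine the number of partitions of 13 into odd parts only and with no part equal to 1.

3

Enumerating:
13
7,3,3
5,5,3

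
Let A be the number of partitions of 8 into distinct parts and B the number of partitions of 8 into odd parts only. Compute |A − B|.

0

Partitions of 8 into distinct parts: 6.
Partitions of 8 into odd parts only: 6.
|6 − 6| = 0.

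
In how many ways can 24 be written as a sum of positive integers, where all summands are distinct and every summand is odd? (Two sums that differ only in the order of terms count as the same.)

11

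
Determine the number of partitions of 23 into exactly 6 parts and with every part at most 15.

159

There are 159 such partitions.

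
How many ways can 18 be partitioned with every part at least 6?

6

They are:
18
6,12
7,11
8,10
9,9
6,6,6
That's 6 in total.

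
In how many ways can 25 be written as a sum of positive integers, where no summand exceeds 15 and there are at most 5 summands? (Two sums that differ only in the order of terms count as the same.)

Enumerating by decreasing first part gives 306 partitions in all.

306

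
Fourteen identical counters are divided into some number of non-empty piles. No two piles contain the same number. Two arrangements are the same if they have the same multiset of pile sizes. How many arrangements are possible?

22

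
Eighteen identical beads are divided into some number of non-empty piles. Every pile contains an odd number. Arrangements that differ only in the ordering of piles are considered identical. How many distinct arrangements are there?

There are too many to list fully; the first 12 (by largest part) are:
17+1
15+3
15+1+1+1
13+5
13+3+1+1
13+1+1+1+1+1
11+7
11+5+1+1
11+3+3+1
11+3+1+1+1+1
11+1+1+1+1+1+1+1
9+9
…and 34 more, for 46 total.

46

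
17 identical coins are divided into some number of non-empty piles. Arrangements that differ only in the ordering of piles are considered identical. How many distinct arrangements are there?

297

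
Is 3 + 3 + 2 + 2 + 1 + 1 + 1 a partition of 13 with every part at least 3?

No

The parts sum to 13, and the condition 'every summand is at least 3' is violated.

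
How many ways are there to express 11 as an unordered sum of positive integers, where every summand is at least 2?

14

The partitions of 11 that satisfy the conditions:
11
9 + 2
8 + 3
7 + 4
7 + 2 + 2
6 + 5
6 + 3 + 2
5 + 4 + 2
5 + 3 + 3
5 + 2 + 2 + 2
4 + 4 + 3
4 + 3 + 2 + 2
3 + 3 + 3 + 2
3 + 2 + 2 + 2 + 2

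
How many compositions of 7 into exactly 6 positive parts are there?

6

A composition of 7 into 6 positive parts is chosen by placing 5 dividers among the 6 gaps between 7 units: C(6,5) = 6.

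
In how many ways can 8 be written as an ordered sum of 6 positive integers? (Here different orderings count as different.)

Place 5 bars in the 7 internal gaps of a row of 8 dots: C(7,5) = 21.

21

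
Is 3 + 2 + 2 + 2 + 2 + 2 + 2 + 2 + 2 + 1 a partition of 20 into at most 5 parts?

No

The parts sum to 20, and the condition 'there are at most 5 summands' is violated.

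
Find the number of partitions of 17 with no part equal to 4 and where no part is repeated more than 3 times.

Counting exhaustively, 103 partitions satisfy the conditions.

103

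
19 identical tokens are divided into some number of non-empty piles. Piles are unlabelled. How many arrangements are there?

Direct enumeration gives 490 partitions.

490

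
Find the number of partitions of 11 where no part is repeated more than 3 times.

There are too many to list fully; the first 12 (by largest part) are:
11
1, 10
2, 9
1, 1, 9
3, 8
1, 2, 8
1, 1, 1, 8
4, 7
1, 3, 7
2, 2, 7
1, 1, 2, 7
5, 6
…and 26 more, for 38 total.

38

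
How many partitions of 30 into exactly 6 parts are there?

532

Systematic enumeration (by largest part, then next-largest, …) yields 532.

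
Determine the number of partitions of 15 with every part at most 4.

54

A partial list (first 12 by largest part):
4 + 4 + 4 + 3
4 + 4 + 4 + 2 + 1
4 + 4 + 4 + 1 + 1 + 1
4 + 4 + 3 + 3 + 1
4 + 4 + 3 + 2 + 2
4 + 4 + 3 + 2 + 1 + 1
4 + 4 + 3 + 1 + 1 + 1 + 1
4 + 4 + 2 + 2 + 2 + 1
4 + 4 + 2 + 2 + 1 + 1 + 1
4 + 4 + 2 + 1 + 1 + 1 + 1 + 1
4 + 4 + 1 + 1 + 1 + 1 + 1 + 1 + 1
4 + 3 + 3 + 3 + 2
…and 42 more, for 54 total.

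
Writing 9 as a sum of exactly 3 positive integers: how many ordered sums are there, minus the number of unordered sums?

21

Ordered (compositions into 3 parts): C(8,2) = 28.
Partitions of 9 into exactly 3 parts: 7.
Difference: 28 − 7 = 21.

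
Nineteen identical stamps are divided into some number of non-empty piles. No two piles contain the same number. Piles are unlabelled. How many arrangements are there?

A partial list (first 12 by largest part):
19
18,1
17,2
16,3
16,2,1
15,4
15,3,1
14,5
14,4,1
14,3,2
13,6
13,5,1
…and 42 more, for 54 total.

54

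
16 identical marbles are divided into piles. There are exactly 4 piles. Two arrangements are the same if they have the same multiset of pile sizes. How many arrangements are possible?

34

There are too many to list fully; the first 12 (by largest part) are:
13 + 1 + 1 + 1
12 + 2 + 1 + 1
11 + 3 + 1 + 1
11 + 2 + 2 + 1
10 + 4 + 1 + 1
10 + 3 + 2 + 1
10 + 2 + 2 + 2
9 + 5 + 1 + 1
9 + 4 + 2 + 1
9 + 3 + 3 + 1
9 + 3 + 2 + 2
8 + 6 + 1 + 1
…and 22 more, for 34 total.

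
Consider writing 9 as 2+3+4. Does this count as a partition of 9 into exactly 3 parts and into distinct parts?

Yes

The parts sum to 9, and the condition 'there are exactly 3 summands' holds; the condition 'all summands are distinct' holds.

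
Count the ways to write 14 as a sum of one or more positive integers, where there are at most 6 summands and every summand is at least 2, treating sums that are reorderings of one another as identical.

There are too many to list fully; the first 12 (by largest part) are:
14
2+12
3+11
4+10
2+2+10
5+9
2+3+9
6+8
2+4+8
3+3+8
2+2+2+8
7+7
…and 21 more, for 33 total.

33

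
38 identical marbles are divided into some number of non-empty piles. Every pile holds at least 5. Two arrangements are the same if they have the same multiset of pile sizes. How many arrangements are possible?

Direct enumeration gives 236 partitions.

236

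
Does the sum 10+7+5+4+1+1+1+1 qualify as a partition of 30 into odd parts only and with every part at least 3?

No

The parts sum to 30, and the condition 'every summand is odd' is violated.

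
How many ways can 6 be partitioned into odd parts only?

4

They are:
5, 1
3, 3
3, 1, 1, 1
1, 1, 1, 1, 1, 1
Counting gives 4.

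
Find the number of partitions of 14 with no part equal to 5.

105

Enumerating by decreasing first part gives 105 partitions in all.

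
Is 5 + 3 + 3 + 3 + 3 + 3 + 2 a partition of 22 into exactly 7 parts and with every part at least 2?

Yes

The parts sum to 22, and the condition 'there are exactly 7 summands' holds; the condition 'every summand is at least 2' holds.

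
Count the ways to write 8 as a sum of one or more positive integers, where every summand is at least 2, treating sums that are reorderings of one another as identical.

7

Listing the qualifying partitions of 8:
8
6 + 2
5 + 3
4 + 4
4 + 2 + 2
3 + 3 + 2
2 + 2 + 2 + 2
Counting gives 7.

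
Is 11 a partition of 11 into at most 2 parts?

Yes

The parts sum to 11, and the condition 'there are at most 2 summands' holds.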